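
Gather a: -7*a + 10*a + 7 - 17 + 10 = 3*a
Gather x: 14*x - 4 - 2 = 14*x - 6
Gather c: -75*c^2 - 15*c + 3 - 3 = -75*c^2 - 15*c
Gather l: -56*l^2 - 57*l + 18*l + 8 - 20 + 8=-56*l^2 - 39*l - 4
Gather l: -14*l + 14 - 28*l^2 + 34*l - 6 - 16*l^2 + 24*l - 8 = -44*l^2 + 44*l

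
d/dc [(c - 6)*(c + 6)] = 2*c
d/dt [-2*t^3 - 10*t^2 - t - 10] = -6*t^2 - 20*t - 1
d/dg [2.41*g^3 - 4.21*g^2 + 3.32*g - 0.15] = 7.23*g^2 - 8.42*g + 3.32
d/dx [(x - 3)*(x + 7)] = 2*x + 4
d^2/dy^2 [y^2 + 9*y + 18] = 2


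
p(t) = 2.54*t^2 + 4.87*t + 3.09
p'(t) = 5.08*t + 4.87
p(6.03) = 124.81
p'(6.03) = 35.50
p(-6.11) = 68.16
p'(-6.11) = -26.17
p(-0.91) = 0.76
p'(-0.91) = 0.25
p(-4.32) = 29.45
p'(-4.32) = -17.08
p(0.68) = 7.58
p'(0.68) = 8.32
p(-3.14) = 12.84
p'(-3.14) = -11.08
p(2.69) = 34.57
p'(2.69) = 18.54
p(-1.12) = 0.82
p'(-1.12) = -0.82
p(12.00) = 427.29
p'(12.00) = 65.83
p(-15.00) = 501.54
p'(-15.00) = -71.33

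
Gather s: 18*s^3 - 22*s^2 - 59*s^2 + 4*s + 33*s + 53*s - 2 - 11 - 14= 18*s^3 - 81*s^2 + 90*s - 27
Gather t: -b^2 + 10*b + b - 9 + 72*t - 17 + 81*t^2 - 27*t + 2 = -b^2 + 11*b + 81*t^2 + 45*t - 24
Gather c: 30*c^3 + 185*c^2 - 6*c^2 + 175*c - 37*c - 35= 30*c^3 + 179*c^2 + 138*c - 35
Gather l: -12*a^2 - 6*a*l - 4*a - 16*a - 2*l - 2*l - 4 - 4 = -12*a^2 - 20*a + l*(-6*a - 4) - 8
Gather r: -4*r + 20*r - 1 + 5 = 16*r + 4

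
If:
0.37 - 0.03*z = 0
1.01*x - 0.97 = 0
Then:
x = 0.96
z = 12.33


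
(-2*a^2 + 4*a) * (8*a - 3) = -16*a^3 + 38*a^2 - 12*a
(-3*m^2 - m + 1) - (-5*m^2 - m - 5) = 2*m^2 + 6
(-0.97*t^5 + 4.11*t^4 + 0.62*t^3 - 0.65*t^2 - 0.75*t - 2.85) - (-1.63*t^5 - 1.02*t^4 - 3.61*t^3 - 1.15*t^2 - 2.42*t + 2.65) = 0.66*t^5 + 5.13*t^4 + 4.23*t^3 + 0.5*t^2 + 1.67*t - 5.5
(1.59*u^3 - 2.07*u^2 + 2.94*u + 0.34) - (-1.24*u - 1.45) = 1.59*u^3 - 2.07*u^2 + 4.18*u + 1.79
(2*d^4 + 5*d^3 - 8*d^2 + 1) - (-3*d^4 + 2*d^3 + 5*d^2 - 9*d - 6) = 5*d^4 + 3*d^3 - 13*d^2 + 9*d + 7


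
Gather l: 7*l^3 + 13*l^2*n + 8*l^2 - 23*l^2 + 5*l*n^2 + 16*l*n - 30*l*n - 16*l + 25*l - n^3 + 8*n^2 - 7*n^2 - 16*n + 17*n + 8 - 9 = 7*l^3 + l^2*(13*n - 15) + l*(5*n^2 - 14*n + 9) - n^3 + n^2 + n - 1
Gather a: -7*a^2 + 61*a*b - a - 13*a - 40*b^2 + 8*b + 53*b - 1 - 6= -7*a^2 + a*(61*b - 14) - 40*b^2 + 61*b - 7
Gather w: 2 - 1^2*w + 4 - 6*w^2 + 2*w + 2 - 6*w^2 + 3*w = -12*w^2 + 4*w + 8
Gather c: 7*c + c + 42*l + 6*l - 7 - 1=8*c + 48*l - 8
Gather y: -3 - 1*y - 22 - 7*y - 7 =-8*y - 32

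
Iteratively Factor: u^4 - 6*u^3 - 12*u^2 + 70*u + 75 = (u + 1)*(u^3 - 7*u^2 - 5*u + 75) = (u - 5)*(u + 1)*(u^2 - 2*u - 15) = (u - 5)*(u + 1)*(u + 3)*(u - 5)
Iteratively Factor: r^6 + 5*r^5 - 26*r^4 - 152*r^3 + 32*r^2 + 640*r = (r + 4)*(r^5 + r^4 - 30*r^3 - 32*r^2 + 160*r) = (r + 4)^2*(r^4 - 3*r^3 - 18*r^2 + 40*r) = (r + 4)^3*(r^3 - 7*r^2 + 10*r) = r*(r + 4)^3*(r^2 - 7*r + 10) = r*(r - 5)*(r + 4)^3*(r - 2)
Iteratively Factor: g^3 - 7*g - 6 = (g - 3)*(g^2 + 3*g + 2) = (g - 3)*(g + 2)*(g + 1)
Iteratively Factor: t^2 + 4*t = (t + 4)*(t)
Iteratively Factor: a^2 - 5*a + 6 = (a - 2)*(a - 3)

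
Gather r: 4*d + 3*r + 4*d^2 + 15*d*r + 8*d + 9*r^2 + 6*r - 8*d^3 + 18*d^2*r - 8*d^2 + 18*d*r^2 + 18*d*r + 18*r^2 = -8*d^3 - 4*d^2 + 12*d + r^2*(18*d + 27) + r*(18*d^2 + 33*d + 9)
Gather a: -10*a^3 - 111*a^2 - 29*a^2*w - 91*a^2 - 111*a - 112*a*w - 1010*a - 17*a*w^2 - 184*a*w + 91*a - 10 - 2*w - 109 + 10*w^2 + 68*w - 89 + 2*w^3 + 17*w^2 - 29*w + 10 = -10*a^3 + a^2*(-29*w - 202) + a*(-17*w^2 - 296*w - 1030) + 2*w^3 + 27*w^2 + 37*w - 198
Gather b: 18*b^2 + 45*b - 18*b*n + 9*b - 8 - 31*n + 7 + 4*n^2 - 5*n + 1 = 18*b^2 + b*(54 - 18*n) + 4*n^2 - 36*n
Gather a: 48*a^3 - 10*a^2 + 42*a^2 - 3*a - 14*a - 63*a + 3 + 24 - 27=48*a^3 + 32*a^2 - 80*a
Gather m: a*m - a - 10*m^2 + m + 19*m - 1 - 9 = -a - 10*m^2 + m*(a + 20) - 10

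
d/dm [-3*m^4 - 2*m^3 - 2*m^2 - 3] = 2*m*(-6*m^2 - 3*m - 2)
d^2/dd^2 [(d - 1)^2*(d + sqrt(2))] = 6*d - 4 + 2*sqrt(2)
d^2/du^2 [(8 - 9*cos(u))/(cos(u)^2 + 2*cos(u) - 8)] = (81*(1 - cos(2*u))^2*cos(u)/4 - 25*(1 - cos(2*u))^2/2 + 382*cos(u) - 98*cos(2*u) + 219*cos(3*u)/2 - 9*cos(5*u)/2 - 144)/((cos(u) - 2)^3*(cos(u) + 4)^3)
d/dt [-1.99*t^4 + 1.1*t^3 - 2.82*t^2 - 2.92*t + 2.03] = -7.96*t^3 + 3.3*t^2 - 5.64*t - 2.92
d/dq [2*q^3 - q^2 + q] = 6*q^2 - 2*q + 1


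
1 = 1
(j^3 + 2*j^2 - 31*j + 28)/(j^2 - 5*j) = (j^3 + 2*j^2 - 31*j + 28)/(j*(j - 5))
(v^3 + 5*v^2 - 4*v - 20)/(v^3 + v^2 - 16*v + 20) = (v + 2)/(v - 2)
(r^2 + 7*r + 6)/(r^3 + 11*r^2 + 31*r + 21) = (r + 6)/(r^2 + 10*r + 21)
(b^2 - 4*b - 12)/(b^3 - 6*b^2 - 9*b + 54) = (b + 2)/(b^2 - 9)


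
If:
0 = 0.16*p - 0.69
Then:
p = 4.31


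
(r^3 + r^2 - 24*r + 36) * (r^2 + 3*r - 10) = r^5 + 4*r^4 - 31*r^3 - 46*r^2 + 348*r - 360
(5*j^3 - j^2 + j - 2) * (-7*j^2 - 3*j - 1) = -35*j^5 - 8*j^4 - 9*j^3 + 12*j^2 + 5*j + 2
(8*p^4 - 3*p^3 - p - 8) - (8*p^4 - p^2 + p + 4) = -3*p^3 + p^2 - 2*p - 12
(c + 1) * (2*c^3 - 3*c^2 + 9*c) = 2*c^4 - c^3 + 6*c^2 + 9*c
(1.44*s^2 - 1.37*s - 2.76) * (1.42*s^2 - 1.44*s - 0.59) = 2.0448*s^4 - 4.019*s^3 - 2.796*s^2 + 4.7827*s + 1.6284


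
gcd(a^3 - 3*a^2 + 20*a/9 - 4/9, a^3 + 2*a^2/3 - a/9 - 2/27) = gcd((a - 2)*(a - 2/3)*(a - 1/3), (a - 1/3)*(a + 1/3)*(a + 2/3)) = a - 1/3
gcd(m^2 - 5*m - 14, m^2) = 1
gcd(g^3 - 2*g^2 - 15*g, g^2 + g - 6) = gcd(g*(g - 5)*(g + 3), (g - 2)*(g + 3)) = g + 3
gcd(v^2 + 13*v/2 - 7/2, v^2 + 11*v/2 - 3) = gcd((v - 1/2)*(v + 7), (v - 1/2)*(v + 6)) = v - 1/2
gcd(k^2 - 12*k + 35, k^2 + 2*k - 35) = k - 5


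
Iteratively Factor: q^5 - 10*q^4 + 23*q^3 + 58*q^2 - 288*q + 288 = (q - 3)*(q^4 - 7*q^3 + 2*q^2 + 64*q - 96) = (q - 3)*(q - 2)*(q^3 - 5*q^2 - 8*q + 48) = (q - 4)*(q - 3)*(q - 2)*(q^2 - q - 12) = (q - 4)^2*(q - 3)*(q - 2)*(q + 3)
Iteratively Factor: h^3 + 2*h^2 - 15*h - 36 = (h - 4)*(h^2 + 6*h + 9) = (h - 4)*(h + 3)*(h + 3)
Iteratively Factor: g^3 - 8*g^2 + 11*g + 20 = (g - 5)*(g^2 - 3*g - 4) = (g - 5)*(g + 1)*(g - 4)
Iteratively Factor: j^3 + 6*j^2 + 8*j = (j + 2)*(j^2 + 4*j) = j*(j + 2)*(j + 4)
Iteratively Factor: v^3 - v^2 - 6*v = (v + 2)*(v^2 - 3*v) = (v - 3)*(v + 2)*(v)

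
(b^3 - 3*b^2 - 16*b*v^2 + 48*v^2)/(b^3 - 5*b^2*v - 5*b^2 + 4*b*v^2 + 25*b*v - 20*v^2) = (-b^2 - 4*b*v + 3*b + 12*v)/(-b^2 + b*v + 5*b - 5*v)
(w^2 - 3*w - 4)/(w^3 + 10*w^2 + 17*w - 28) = (w^2 - 3*w - 4)/(w^3 + 10*w^2 + 17*w - 28)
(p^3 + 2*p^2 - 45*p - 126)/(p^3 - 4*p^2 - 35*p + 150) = (p^2 - 4*p - 21)/(p^2 - 10*p + 25)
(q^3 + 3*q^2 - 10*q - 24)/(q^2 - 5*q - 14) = (q^2 + q - 12)/(q - 7)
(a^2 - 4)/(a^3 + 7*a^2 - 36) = (a + 2)/(a^2 + 9*a + 18)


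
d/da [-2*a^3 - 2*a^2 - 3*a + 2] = -6*a^2 - 4*a - 3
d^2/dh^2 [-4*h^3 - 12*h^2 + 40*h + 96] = -24*h - 24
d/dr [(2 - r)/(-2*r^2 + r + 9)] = (2*r^2 - r - (r - 2)*(4*r - 1) - 9)/(-2*r^2 + r + 9)^2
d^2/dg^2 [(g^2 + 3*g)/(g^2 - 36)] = 6*(g^3 + 36*g^2 + 108*g + 432)/(g^6 - 108*g^4 + 3888*g^2 - 46656)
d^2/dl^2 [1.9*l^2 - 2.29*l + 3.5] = 3.80000000000000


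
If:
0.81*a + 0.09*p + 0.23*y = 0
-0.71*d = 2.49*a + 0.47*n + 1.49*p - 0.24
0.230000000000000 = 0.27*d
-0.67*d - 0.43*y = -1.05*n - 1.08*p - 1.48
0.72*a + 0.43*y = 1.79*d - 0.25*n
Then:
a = -7.07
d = 0.85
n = -7.08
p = 13.81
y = 19.51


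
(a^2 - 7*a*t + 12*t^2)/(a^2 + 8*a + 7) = (a^2 - 7*a*t + 12*t^2)/(a^2 + 8*a + 7)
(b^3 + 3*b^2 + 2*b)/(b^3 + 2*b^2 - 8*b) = (b^2 + 3*b + 2)/(b^2 + 2*b - 8)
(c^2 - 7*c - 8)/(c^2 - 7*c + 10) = (c^2 - 7*c - 8)/(c^2 - 7*c + 10)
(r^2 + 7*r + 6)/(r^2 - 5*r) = (r^2 + 7*r + 6)/(r*(r - 5))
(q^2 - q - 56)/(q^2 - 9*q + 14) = (q^2 - q - 56)/(q^2 - 9*q + 14)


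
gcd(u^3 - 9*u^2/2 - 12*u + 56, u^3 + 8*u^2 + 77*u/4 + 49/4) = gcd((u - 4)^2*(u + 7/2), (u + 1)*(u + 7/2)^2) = u + 7/2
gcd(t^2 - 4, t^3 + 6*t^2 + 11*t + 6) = t + 2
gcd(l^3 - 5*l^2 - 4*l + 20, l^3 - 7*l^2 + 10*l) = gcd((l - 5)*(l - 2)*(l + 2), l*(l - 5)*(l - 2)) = l^2 - 7*l + 10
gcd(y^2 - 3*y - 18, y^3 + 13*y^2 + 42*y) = 1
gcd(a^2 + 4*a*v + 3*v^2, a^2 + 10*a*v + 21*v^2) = a + 3*v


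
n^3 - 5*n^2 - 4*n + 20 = (n - 5)*(n - 2)*(n + 2)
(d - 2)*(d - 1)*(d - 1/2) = d^3 - 7*d^2/2 + 7*d/2 - 1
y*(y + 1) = y^2 + y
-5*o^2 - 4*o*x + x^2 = (-5*o + x)*(o + x)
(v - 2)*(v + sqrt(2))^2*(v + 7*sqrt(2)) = v^4 - 2*v^3 + 9*sqrt(2)*v^3 - 18*sqrt(2)*v^2 + 30*v^2 - 60*v + 14*sqrt(2)*v - 28*sqrt(2)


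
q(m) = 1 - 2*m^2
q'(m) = -4*m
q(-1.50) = -3.50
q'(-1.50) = 6.00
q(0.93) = -0.73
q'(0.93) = -3.72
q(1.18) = -1.78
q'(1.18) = -4.72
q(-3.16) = -18.97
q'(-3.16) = 12.64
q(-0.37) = 0.73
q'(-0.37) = 1.48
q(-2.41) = -10.62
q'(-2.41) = 9.64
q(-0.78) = -0.22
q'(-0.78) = 3.12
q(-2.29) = -9.49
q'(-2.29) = 9.16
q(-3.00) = -17.00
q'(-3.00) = 12.00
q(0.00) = 1.00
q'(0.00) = 0.00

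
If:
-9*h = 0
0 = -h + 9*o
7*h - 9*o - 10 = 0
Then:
No Solution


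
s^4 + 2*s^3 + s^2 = s^2*(s + 1)^2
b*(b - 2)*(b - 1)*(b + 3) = b^4 - 7*b^2 + 6*b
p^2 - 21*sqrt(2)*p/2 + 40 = (p - 8*sqrt(2))*(p - 5*sqrt(2)/2)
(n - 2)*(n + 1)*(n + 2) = n^3 + n^2 - 4*n - 4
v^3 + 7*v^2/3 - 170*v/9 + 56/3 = (v - 7/3)*(v - 4/3)*(v + 6)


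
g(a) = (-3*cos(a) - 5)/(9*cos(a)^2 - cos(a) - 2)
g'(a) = (18*sin(a)*cos(a) - sin(a))*(-3*cos(a) - 5)/(9*cos(a)^2 - cos(a) - 2)^2 + 3*sin(a)/(9*cos(a)^2 - cos(a) - 2) = (27*sin(a)^2 - 90*cos(a) - 28)*sin(a)/(-9*cos(a)^2 + cos(a) + 2)^2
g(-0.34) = -1.55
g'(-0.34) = 1.43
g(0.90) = -8.02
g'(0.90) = -72.03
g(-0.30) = -1.50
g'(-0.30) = 1.19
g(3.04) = -0.26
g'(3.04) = 0.10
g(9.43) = -0.25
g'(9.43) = -0.01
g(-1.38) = 2.98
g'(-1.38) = 5.37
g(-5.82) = -1.78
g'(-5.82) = -2.48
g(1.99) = 37.09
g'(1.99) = 2741.96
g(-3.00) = -0.26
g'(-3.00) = -0.14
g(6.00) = -1.48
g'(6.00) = 1.10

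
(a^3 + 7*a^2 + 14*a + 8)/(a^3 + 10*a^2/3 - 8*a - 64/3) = 3*(a + 1)/(3*a - 8)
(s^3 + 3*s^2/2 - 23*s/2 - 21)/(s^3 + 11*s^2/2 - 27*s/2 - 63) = (s + 2)/(s + 6)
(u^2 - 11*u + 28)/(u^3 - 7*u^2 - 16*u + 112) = 1/(u + 4)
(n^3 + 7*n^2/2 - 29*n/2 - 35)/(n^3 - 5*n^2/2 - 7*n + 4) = (2*n^2 + 3*n - 35)/(2*n^2 - 9*n + 4)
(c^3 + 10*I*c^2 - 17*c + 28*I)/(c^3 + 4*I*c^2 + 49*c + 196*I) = (c - I)/(c - 7*I)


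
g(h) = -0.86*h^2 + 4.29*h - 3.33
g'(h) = 4.29 - 1.72*h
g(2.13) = 1.91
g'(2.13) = 0.63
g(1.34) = 0.87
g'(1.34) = 1.99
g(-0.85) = -7.60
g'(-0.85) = 5.75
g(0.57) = -1.16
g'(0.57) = 3.31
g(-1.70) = -13.11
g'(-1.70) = 7.21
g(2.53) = 2.02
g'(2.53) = -0.06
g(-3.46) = -28.47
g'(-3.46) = 10.24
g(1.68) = 1.45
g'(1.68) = 1.40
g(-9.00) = -111.60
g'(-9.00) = 19.77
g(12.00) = -75.69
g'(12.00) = -16.35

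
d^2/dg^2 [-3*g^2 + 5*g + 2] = -6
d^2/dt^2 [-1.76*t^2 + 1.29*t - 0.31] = -3.52000000000000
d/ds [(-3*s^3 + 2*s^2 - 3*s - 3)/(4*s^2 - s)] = (-12*s^4 + 6*s^3 + 10*s^2 + 24*s - 3)/(s^2*(16*s^2 - 8*s + 1))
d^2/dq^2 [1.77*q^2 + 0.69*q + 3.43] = 3.54000000000000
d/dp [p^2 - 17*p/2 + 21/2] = 2*p - 17/2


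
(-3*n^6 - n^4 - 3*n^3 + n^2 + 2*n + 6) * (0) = 0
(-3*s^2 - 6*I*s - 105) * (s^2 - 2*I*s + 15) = -3*s^4 - 162*s^2 + 120*I*s - 1575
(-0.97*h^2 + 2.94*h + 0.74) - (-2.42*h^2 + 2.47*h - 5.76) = 1.45*h^2 + 0.47*h + 6.5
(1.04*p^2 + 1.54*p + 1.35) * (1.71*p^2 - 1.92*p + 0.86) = 1.7784*p^4 + 0.6366*p^3 + 0.2461*p^2 - 1.2676*p + 1.161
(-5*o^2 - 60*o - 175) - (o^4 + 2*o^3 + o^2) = -o^4 - 2*o^3 - 6*o^2 - 60*o - 175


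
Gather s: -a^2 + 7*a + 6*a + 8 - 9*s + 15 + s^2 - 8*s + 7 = -a^2 + 13*a + s^2 - 17*s + 30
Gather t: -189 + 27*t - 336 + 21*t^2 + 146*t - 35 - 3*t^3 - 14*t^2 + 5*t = -3*t^3 + 7*t^2 + 178*t - 560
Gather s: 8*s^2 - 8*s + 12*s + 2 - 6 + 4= 8*s^2 + 4*s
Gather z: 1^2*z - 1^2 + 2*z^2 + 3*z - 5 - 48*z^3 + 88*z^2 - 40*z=-48*z^3 + 90*z^2 - 36*z - 6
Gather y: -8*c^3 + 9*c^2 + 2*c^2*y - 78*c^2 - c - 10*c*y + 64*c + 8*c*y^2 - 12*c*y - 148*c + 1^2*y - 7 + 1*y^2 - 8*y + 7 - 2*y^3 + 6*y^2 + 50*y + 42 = -8*c^3 - 69*c^2 - 85*c - 2*y^3 + y^2*(8*c + 7) + y*(2*c^2 - 22*c + 43) + 42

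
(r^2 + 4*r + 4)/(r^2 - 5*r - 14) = (r + 2)/(r - 7)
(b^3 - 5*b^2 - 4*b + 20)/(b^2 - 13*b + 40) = (b^2 - 4)/(b - 8)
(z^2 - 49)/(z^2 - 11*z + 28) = (z + 7)/(z - 4)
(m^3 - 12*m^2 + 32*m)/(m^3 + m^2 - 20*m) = (m - 8)/(m + 5)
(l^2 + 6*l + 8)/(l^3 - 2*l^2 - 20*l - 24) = (l + 4)/(l^2 - 4*l - 12)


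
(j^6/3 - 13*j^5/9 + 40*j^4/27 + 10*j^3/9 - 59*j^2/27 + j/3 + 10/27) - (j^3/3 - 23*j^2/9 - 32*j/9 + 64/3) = j^6/3 - 13*j^5/9 + 40*j^4/27 + 7*j^3/9 + 10*j^2/27 + 35*j/9 - 566/27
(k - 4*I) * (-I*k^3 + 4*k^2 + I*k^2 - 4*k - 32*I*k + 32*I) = -I*k^4 + I*k^3 - 48*I*k^2 - 128*k + 48*I*k + 128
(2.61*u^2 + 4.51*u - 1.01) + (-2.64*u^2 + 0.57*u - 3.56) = -0.0300000000000002*u^2 + 5.08*u - 4.57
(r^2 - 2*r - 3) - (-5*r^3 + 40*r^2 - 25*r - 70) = 5*r^3 - 39*r^2 + 23*r + 67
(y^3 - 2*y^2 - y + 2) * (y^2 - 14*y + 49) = y^5 - 16*y^4 + 76*y^3 - 82*y^2 - 77*y + 98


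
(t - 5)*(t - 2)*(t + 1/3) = t^3 - 20*t^2/3 + 23*t/3 + 10/3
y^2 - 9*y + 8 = (y - 8)*(y - 1)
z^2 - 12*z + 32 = (z - 8)*(z - 4)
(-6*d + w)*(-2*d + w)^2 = -24*d^3 + 28*d^2*w - 10*d*w^2 + w^3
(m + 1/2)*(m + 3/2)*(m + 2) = m^3 + 4*m^2 + 19*m/4 + 3/2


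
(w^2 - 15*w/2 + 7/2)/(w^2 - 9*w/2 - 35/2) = (2*w - 1)/(2*w + 5)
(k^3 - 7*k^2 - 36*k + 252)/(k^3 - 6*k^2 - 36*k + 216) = (k - 7)/(k - 6)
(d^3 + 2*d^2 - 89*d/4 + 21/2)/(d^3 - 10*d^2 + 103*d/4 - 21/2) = (d + 6)/(d - 6)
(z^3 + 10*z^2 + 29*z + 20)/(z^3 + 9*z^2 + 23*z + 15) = (z + 4)/(z + 3)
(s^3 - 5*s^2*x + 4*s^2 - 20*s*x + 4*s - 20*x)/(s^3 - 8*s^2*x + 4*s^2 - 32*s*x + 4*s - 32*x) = (-s + 5*x)/(-s + 8*x)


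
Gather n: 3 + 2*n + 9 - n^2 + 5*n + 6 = -n^2 + 7*n + 18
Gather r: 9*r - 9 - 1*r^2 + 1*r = -r^2 + 10*r - 9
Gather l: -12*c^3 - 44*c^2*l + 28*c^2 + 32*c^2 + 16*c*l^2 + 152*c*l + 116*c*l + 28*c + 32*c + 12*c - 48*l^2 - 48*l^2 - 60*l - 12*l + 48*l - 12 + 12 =-12*c^3 + 60*c^2 + 72*c + l^2*(16*c - 96) + l*(-44*c^2 + 268*c - 24)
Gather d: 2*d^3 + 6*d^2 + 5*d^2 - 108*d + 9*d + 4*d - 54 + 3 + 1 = 2*d^3 + 11*d^2 - 95*d - 50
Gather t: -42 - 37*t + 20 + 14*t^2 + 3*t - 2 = 14*t^2 - 34*t - 24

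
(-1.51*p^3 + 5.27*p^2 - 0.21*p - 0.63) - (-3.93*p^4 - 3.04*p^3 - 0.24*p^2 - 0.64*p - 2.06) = 3.93*p^4 + 1.53*p^3 + 5.51*p^2 + 0.43*p + 1.43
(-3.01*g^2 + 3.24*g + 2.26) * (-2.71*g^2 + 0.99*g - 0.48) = 8.1571*g^4 - 11.7603*g^3 - 1.4722*g^2 + 0.682199999999999*g - 1.0848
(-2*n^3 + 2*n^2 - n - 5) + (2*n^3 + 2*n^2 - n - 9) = 4*n^2 - 2*n - 14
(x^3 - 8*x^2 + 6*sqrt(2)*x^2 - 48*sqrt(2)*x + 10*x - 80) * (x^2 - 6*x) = x^5 - 14*x^4 + 6*sqrt(2)*x^4 - 84*sqrt(2)*x^3 + 58*x^3 - 140*x^2 + 288*sqrt(2)*x^2 + 480*x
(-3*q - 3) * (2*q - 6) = -6*q^2 + 12*q + 18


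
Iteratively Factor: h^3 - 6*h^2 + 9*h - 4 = (h - 1)*(h^2 - 5*h + 4) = (h - 4)*(h - 1)*(h - 1)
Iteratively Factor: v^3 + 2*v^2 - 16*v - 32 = (v - 4)*(v^2 + 6*v + 8) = (v - 4)*(v + 2)*(v + 4)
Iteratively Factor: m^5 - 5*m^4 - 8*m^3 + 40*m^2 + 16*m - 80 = (m - 2)*(m^4 - 3*m^3 - 14*m^2 + 12*m + 40) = (m - 5)*(m - 2)*(m^3 + 2*m^2 - 4*m - 8) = (m - 5)*(m - 2)*(m + 2)*(m^2 - 4) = (m - 5)*(m - 2)^2*(m + 2)*(m + 2)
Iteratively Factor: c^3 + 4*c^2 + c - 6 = (c + 3)*(c^2 + c - 2) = (c + 2)*(c + 3)*(c - 1)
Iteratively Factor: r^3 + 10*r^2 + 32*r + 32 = (r + 2)*(r^2 + 8*r + 16) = (r + 2)*(r + 4)*(r + 4)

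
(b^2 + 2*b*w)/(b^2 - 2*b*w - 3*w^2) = b*(-b - 2*w)/(-b^2 + 2*b*w + 3*w^2)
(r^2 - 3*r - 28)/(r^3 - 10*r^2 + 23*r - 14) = (r + 4)/(r^2 - 3*r + 2)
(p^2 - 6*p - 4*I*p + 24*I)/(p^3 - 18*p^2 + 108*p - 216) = (p - 4*I)/(p^2 - 12*p + 36)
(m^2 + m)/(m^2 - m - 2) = m/(m - 2)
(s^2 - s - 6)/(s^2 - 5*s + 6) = (s + 2)/(s - 2)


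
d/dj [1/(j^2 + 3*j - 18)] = (-2*j - 3)/(j^2 + 3*j - 18)^2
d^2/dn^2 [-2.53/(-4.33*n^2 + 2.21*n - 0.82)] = (-94.869434*n^2 + 48.420658*n + 2.53*(8.66*n - 2.21)*(17.32*n - 4.42) - 17.966036)/(4.33*n^2 - 2.21*n + 0.82)^3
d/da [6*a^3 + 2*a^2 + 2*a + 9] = 18*a^2 + 4*a + 2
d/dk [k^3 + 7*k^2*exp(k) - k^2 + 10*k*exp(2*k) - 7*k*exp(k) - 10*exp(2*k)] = 7*k^2*exp(k) + 3*k^2 + 20*k*exp(2*k) + 7*k*exp(k) - 2*k - 10*exp(2*k) - 7*exp(k)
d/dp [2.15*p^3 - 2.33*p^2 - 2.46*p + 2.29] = 6.45*p^2 - 4.66*p - 2.46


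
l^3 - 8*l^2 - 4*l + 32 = (l - 8)*(l - 2)*(l + 2)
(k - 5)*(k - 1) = k^2 - 6*k + 5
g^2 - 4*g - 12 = (g - 6)*(g + 2)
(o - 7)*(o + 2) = o^2 - 5*o - 14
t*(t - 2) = t^2 - 2*t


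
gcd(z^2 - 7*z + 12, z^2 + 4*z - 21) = z - 3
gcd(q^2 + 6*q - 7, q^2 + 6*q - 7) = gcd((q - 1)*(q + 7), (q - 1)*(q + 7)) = q^2 + 6*q - 7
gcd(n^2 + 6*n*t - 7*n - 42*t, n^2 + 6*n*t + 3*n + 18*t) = n + 6*t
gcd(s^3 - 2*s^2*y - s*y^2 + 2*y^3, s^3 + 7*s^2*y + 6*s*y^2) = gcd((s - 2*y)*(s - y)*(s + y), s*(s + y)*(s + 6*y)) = s + y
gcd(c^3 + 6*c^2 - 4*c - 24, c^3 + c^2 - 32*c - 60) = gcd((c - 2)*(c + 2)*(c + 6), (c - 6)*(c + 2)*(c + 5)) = c + 2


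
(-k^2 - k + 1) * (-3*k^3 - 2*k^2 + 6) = 3*k^5 + 5*k^4 - k^3 - 8*k^2 - 6*k + 6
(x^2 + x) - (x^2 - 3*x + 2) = 4*x - 2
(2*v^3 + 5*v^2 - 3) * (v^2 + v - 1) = 2*v^5 + 7*v^4 + 3*v^3 - 8*v^2 - 3*v + 3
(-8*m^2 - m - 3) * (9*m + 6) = -72*m^3 - 57*m^2 - 33*m - 18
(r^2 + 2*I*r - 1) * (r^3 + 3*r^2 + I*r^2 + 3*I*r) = r^5 + 3*r^4 + 3*I*r^4 - 3*r^3 + 9*I*r^3 - 9*r^2 - I*r^2 - 3*I*r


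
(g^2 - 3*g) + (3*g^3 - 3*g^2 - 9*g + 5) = 3*g^3 - 2*g^2 - 12*g + 5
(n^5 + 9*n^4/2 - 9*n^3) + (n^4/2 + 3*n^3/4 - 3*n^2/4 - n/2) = n^5 + 5*n^4 - 33*n^3/4 - 3*n^2/4 - n/2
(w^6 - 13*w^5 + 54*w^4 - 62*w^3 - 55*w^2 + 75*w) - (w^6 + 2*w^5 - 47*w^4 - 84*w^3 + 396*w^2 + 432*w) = -15*w^5 + 101*w^4 + 22*w^3 - 451*w^2 - 357*w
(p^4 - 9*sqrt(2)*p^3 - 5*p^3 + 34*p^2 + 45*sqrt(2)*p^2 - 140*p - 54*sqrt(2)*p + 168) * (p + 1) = p^5 - 9*sqrt(2)*p^4 - 4*p^4 + 29*p^3 + 36*sqrt(2)*p^3 - 106*p^2 - 9*sqrt(2)*p^2 - 54*sqrt(2)*p + 28*p + 168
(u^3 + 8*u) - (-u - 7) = u^3 + 9*u + 7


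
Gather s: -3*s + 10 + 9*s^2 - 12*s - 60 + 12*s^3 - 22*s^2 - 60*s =12*s^3 - 13*s^2 - 75*s - 50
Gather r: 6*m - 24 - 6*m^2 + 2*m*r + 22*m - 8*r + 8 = -6*m^2 + 28*m + r*(2*m - 8) - 16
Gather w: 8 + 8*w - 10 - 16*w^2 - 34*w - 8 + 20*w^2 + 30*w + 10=4*w^2 + 4*w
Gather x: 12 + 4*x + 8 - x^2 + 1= -x^2 + 4*x + 21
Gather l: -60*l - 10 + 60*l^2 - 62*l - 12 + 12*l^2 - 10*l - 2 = 72*l^2 - 132*l - 24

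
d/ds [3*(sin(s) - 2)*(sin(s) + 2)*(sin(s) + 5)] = 3*(3*sin(s)^2 + 10*sin(s) - 4)*cos(s)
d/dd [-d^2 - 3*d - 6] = -2*d - 3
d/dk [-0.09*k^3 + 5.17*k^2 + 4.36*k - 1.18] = -0.27*k^2 + 10.34*k + 4.36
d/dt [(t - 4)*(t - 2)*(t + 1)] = 3*t^2 - 10*t + 2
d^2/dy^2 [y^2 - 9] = 2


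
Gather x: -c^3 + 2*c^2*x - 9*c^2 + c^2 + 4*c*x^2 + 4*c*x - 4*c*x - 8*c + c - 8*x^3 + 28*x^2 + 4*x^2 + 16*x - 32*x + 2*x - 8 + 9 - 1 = -c^3 - 8*c^2 - 7*c - 8*x^3 + x^2*(4*c + 32) + x*(2*c^2 - 14)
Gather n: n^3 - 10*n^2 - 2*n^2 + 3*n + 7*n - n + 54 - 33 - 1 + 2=n^3 - 12*n^2 + 9*n + 22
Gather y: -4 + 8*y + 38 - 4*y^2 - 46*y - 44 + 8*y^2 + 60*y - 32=4*y^2 + 22*y - 42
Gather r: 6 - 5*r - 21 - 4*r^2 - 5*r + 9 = -4*r^2 - 10*r - 6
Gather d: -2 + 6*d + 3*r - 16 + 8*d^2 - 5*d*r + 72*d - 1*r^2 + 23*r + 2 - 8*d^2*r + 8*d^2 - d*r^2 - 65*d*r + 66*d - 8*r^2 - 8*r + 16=d^2*(16 - 8*r) + d*(-r^2 - 70*r + 144) - 9*r^2 + 18*r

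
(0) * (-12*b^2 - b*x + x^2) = 0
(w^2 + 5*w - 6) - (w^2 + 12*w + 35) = -7*w - 41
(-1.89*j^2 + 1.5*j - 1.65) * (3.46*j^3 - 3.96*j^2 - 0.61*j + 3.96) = -6.5394*j^5 + 12.6744*j^4 - 10.4961*j^3 - 1.8654*j^2 + 6.9465*j - 6.534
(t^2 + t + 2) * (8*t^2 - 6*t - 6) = 8*t^4 + 2*t^3 + 4*t^2 - 18*t - 12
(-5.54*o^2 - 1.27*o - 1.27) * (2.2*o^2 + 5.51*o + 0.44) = -12.188*o^4 - 33.3194*o^3 - 12.2293*o^2 - 7.5565*o - 0.5588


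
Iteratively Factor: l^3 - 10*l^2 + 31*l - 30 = (l - 5)*(l^2 - 5*l + 6) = (l - 5)*(l - 3)*(l - 2)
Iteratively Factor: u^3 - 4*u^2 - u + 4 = (u - 4)*(u^2 - 1) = (u - 4)*(u - 1)*(u + 1)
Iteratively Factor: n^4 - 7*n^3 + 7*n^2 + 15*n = (n + 1)*(n^3 - 8*n^2 + 15*n) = (n - 5)*(n + 1)*(n^2 - 3*n) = (n - 5)*(n - 3)*(n + 1)*(n)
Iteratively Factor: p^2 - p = (p)*(p - 1)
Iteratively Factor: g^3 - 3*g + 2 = (g + 2)*(g^2 - 2*g + 1) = (g - 1)*(g + 2)*(g - 1)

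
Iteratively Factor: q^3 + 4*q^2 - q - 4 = (q - 1)*(q^2 + 5*q + 4) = (q - 1)*(q + 1)*(q + 4)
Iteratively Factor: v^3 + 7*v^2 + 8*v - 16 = (v + 4)*(v^2 + 3*v - 4) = (v - 1)*(v + 4)*(v + 4)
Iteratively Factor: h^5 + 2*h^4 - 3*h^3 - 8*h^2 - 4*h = (h + 1)*(h^4 + h^3 - 4*h^2 - 4*h) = h*(h + 1)*(h^3 + h^2 - 4*h - 4) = h*(h + 1)*(h + 2)*(h^2 - h - 2) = h*(h + 1)^2*(h + 2)*(h - 2)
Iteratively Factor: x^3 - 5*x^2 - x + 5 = (x - 1)*(x^2 - 4*x - 5) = (x - 5)*(x - 1)*(x + 1)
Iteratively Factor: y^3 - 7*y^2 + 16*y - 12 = (y - 2)*(y^2 - 5*y + 6) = (y - 3)*(y - 2)*(y - 2)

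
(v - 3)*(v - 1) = v^2 - 4*v + 3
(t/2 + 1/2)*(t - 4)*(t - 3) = t^3/2 - 3*t^2 + 5*t/2 + 6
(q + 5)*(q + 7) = q^2 + 12*q + 35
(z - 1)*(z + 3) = z^2 + 2*z - 3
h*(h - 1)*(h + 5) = h^3 + 4*h^2 - 5*h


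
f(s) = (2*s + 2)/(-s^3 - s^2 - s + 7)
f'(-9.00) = -0.00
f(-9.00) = -0.02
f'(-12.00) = 0.00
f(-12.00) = -0.01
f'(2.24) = 0.83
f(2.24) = -0.56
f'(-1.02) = 0.25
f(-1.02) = -0.00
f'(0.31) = 0.42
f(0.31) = 0.40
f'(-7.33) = -0.01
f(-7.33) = -0.04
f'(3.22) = 0.15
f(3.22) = -0.21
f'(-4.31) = -0.03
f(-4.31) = -0.09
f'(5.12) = 0.03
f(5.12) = -0.08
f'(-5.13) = -0.02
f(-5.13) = -0.07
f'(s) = (2*s + 2)*(3*s^2 + 2*s + 1)/(-s^3 - s^2 - s + 7)^2 + 2/(-s^3 - s^2 - s + 7)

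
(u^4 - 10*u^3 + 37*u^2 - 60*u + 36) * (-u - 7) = -u^5 + 3*u^4 + 33*u^3 - 199*u^2 + 384*u - 252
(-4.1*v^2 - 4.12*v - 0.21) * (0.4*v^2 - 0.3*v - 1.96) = -1.64*v^4 - 0.418*v^3 + 9.188*v^2 + 8.1382*v + 0.4116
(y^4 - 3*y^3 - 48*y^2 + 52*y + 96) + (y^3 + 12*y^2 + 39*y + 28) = y^4 - 2*y^3 - 36*y^2 + 91*y + 124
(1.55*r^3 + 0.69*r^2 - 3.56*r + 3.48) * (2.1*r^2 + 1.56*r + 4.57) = 3.255*r^5 + 3.867*r^4 + 0.6839*r^3 + 4.9077*r^2 - 10.8404*r + 15.9036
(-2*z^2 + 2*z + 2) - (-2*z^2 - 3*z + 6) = 5*z - 4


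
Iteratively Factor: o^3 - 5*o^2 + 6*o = (o)*(o^2 - 5*o + 6) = o*(o - 2)*(o - 3)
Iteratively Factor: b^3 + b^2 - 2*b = (b - 1)*(b^2 + 2*b) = (b - 1)*(b + 2)*(b)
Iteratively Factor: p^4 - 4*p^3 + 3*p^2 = (p)*(p^3 - 4*p^2 + 3*p) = p*(p - 1)*(p^2 - 3*p) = p*(p - 3)*(p - 1)*(p)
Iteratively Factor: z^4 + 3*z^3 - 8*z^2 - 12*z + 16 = (z + 2)*(z^3 + z^2 - 10*z + 8) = (z + 2)*(z + 4)*(z^2 - 3*z + 2) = (z - 2)*(z + 2)*(z + 4)*(z - 1)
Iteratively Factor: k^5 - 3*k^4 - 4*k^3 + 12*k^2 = (k - 3)*(k^4 - 4*k^2) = (k - 3)*(k + 2)*(k^3 - 2*k^2) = k*(k - 3)*(k + 2)*(k^2 - 2*k) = k*(k - 3)*(k - 2)*(k + 2)*(k)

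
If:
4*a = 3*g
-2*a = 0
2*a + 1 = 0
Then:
No Solution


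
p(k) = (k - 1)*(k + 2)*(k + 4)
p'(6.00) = 170.00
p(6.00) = 400.00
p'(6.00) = 170.00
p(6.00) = 400.00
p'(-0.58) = -2.79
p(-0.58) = -7.67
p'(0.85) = 12.67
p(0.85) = -2.07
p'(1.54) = 24.51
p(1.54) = 10.59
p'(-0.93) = -4.71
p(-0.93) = -6.34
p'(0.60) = 9.08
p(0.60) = -4.78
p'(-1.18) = -5.62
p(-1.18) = -5.04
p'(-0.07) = 1.31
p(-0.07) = -8.12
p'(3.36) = 69.47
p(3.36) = 93.10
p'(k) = (k - 1)*(k + 2) + (k - 1)*(k + 4) + (k + 2)*(k + 4) = 3*k^2 + 10*k + 2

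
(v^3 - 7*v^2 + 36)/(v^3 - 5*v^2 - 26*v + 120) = (v^2 - v - 6)/(v^2 + v - 20)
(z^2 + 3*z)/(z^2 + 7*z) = (z + 3)/(z + 7)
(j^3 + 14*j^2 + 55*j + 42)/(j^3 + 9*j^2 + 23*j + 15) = (j^2 + 13*j + 42)/(j^2 + 8*j + 15)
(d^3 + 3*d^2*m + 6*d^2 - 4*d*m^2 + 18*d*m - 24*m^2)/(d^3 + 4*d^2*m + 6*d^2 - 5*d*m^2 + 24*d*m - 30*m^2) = (d + 4*m)/(d + 5*m)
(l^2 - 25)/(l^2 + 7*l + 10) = (l - 5)/(l + 2)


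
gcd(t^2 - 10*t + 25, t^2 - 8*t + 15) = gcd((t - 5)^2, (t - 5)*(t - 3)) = t - 5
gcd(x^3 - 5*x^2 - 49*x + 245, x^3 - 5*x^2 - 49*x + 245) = x^3 - 5*x^2 - 49*x + 245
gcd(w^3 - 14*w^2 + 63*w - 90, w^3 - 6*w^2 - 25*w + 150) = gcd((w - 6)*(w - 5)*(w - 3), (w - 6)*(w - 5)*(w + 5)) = w^2 - 11*w + 30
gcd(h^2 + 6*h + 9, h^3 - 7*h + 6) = h + 3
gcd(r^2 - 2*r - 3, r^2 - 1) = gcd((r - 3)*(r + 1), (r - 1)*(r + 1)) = r + 1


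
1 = 1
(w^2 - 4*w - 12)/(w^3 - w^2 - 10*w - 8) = (w - 6)/(w^2 - 3*w - 4)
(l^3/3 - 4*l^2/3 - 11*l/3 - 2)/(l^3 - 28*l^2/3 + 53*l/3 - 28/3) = (l^3 - 4*l^2 - 11*l - 6)/(3*l^3 - 28*l^2 + 53*l - 28)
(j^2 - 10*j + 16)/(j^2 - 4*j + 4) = (j - 8)/(j - 2)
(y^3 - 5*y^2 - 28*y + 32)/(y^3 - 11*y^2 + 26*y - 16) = (y + 4)/(y - 2)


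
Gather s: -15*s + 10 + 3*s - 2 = 8 - 12*s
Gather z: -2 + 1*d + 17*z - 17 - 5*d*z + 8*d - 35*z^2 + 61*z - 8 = 9*d - 35*z^2 + z*(78 - 5*d) - 27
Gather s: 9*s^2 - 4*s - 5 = 9*s^2 - 4*s - 5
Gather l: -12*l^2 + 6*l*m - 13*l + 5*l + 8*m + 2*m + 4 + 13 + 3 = -12*l^2 + l*(6*m - 8) + 10*m + 20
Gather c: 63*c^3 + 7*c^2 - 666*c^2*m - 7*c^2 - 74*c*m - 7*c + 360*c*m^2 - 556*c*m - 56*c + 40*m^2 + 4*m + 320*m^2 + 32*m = 63*c^3 - 666*c^2*m + c*(360*m^2 - 630*m - 63) + 360*m^2 + 36*m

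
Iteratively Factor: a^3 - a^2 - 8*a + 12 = (a - 2)*(a^2 + a - 6) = (a - 2)^2*(a + 3)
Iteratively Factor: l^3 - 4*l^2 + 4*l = (l)*(l^2 - 4*l + 4) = l*(l - 2)*(l - 2)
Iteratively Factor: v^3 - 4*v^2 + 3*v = (v - 3)*(v^2 - v) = (v - 3)*(v - 1)*(v)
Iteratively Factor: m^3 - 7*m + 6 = (m + 3)*(m^2 - 3*m + 2) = (m - 2)*(m + 3)*(m - 1)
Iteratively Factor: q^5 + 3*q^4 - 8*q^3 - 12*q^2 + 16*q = (q - 2)*(q^4 + 5*q^3 + 2*q^2 - 8*q) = (q - 2)*(q + 2)*(q^3 + 3*q^2 - 4*q) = (q - 2)*(q + 2)*(q + 4)*(q^2 - q) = q*(q - 2)*(q + 2)*(q + 4)*(q - 1)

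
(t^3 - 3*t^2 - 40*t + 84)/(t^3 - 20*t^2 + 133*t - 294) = (t^2 + 4*t - 12)/(t^2 - 13*t + 42)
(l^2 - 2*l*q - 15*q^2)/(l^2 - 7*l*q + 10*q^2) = (-l - 3*q)/(-l + 2*q)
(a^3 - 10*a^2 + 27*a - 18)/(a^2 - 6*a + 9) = (a^2 - 7*a + 6)/(a - 3)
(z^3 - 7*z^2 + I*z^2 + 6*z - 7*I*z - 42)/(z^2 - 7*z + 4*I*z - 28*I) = (z^2 + I*z + 6)/(z + 4*I)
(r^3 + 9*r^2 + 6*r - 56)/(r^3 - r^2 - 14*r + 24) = (r + 7)/(r - 3)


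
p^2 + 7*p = p*(p + 7)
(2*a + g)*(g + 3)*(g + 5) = 2*a*g^2 + 16*a*g + 30*a + g^3 + 8*g^2 + 15*g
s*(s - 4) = s^2 - 4*s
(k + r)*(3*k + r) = 3*k^2 + 4*k*r + r^2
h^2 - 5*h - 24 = (h - 8)*(h + 3)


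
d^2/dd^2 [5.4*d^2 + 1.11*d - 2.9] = 10.8000000000000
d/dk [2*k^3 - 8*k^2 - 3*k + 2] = 6*k^2 - 16*k - 3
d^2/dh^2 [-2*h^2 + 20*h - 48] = -4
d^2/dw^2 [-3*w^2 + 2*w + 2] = -6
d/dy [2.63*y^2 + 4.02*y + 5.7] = 5.26*y + 4.02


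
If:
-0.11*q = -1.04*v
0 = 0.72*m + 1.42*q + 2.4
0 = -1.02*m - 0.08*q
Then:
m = 0.14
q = -1.76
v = -0.19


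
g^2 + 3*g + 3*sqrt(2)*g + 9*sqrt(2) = (g + 3)*(g + 3*sqrt(2))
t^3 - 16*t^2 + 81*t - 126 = (t - 7)*(t - 6)*(t - 3)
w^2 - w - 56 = (w - 8)*(w + 7)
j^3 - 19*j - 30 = (j - 5)*(j + 2)*(j + 3)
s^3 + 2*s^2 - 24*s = s*(s - 4)*(s + 6)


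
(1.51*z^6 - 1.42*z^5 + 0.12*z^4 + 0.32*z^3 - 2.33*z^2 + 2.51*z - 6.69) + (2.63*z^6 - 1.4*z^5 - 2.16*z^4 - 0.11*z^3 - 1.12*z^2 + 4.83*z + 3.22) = 4.14*z^6 - 2.82*z^5 - 2.04*z^4 + 0.21*z^3 - 3.45*z^2 + 7.34*z - 3.47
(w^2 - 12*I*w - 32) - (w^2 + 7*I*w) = -19*I*w - 32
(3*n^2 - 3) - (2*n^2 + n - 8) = n^2 - n + 5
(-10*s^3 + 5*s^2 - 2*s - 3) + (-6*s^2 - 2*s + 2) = -10*s^3 - s^2 - 4*s - 1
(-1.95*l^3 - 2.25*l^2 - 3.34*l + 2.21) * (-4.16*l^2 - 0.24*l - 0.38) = 8.112*l^5 + 9.828*l^4 + 15.1754*l^3 - 7.537*l^2 + 0.7388*l - 0.8398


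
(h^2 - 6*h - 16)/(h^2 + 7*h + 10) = (h - 8)/(h + 5)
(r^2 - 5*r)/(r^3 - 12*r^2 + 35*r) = 1/(r - 7)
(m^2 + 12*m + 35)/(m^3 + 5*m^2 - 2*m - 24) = (m^2 + 12*m + 35)/(m^3 + 5*m^2 - 2*m - 24)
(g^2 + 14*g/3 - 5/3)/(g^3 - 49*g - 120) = (g - 1/3)/(g^2 - 5*g - 24)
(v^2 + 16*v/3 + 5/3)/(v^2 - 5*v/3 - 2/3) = (v + 5)/(v - 2)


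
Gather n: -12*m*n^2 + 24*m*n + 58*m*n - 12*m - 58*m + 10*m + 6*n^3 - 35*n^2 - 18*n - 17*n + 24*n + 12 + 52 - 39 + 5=-60*m + 6*n^3 + n^2*(-12*m - 35) + n*(82*m - 11) + 30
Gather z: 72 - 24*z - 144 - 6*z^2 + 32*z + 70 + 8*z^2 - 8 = 2*z^2 + 8*z - 10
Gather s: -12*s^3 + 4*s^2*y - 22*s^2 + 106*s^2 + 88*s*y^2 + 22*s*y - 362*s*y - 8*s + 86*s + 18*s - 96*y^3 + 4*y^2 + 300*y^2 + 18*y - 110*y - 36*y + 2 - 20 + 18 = -12*s^3 + s^2*(4*y + 84) + s*(88*y^2 - 340*y + 96) - 96*y^3 + 304*y^2 - 128*y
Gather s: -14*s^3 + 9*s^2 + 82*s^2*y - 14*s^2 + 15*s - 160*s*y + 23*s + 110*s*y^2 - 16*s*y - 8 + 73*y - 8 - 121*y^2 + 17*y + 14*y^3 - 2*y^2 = -14*s^3 + s^2*(82*y - 5) + s*(110*y^2 - 176*y + 38) + 14*y^3 - 123*y^2 + 90*y - 16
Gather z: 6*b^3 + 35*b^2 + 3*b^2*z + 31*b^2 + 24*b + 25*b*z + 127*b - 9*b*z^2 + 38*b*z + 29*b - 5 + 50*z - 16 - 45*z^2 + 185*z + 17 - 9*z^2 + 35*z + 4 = 6*b^3 + 66*b^2 + 180*b + z^2*(-9*b - 54) + z*(3*b^2 + 63*b + 270)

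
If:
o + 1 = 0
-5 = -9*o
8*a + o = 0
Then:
No Solution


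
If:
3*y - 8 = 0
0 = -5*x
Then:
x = 0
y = 8/3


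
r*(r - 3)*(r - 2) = r^3 - 5*r^2 + 6*r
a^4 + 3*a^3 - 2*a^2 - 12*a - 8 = (a - 2)*(a + 1)*(a + 2)^2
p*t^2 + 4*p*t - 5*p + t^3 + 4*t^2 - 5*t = (p + t)*(t - 1)*(t + 5)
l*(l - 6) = l^2 - 6*l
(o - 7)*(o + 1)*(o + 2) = o^3 - 4*o^2 - 19*o - 14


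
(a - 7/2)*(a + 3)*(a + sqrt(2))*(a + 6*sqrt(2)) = a^4 - a^3/2 + 7*sqrt(2)*a^3 - 7*sqrt(2)*a^2/2 + 3*a^2/2 - 147*sqrt(2)*a/2 - 6*a - 126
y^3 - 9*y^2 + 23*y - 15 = (y - 5)*(y - 3)*(y - 1)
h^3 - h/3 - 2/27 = (h - 2/3)*(h + 1/3)^2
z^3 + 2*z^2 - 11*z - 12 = (z - 3)*(z + 1)*(z + 4)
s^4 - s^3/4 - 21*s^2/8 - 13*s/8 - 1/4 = (s - 2)*(s + 1/4)*(s + 1/2)*(s + 1)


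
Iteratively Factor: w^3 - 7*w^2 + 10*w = (w - 2)*(w^2 - 5*w) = w*(w - 2)*(w - 5)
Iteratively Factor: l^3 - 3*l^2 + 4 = (l + 1)*(l^2 - 4*l + 4) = (l - 2)*(l + 1)*(l - 2)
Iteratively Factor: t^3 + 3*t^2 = (t)*(t^2 + 3*t) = t^2*(t + 3)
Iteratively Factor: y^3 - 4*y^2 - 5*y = (y + 1)*(y^2 - 5*y) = y*(y + 1)*(y - 5)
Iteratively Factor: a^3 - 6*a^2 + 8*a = (a - 2)*(a^2 - 4*a) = (a - 4)*(a - 2)*(a)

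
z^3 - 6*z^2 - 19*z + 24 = (z - 8)*(z - 1)*(z + 3)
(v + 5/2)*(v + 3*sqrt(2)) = v^2 + 5*v/2 + 3*sqrt(2)*v + 15*sqrt(2)/2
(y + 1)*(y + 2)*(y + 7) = y^3 + 10*y^2 + 23*y + 14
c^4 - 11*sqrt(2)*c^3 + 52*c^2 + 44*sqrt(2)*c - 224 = (c - 2)*(c + 2)*(c - 7*sqrt(2))*(c - 4*sqrt(2))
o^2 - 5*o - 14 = (o - 7)*(o + 2)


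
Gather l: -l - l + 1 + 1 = 2 - 2*l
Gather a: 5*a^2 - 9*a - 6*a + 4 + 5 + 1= 5*a^2 - 15*a + 10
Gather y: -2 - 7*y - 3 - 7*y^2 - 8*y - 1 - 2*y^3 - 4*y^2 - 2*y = -2*y^3 - 11*y^2 - 17*y - 6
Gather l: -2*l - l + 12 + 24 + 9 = 45 - 3*l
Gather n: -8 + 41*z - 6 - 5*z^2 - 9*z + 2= -5*z^2 + 32*z - 12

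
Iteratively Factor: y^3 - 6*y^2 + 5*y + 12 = (y - 3)*(y^2 - 3*y - 4) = (y - 3)*(y + 1)*(y - 4)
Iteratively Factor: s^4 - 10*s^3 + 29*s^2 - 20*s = (s)*(s^3 - 10*s^2 + 29*s - 20) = s*(s - 1)*(s^2 - 9*s + 20) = s*(s - 4)*(s - 1)*(s - 5)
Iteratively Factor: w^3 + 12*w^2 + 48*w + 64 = (w + 4)*(w^2 + 8*w + 16) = (w + 4)^2*(w + 4)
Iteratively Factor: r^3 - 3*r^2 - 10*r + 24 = (r - 2)*(r^2 - r - 12) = (r - 2)*(r + 3)*(r - 4)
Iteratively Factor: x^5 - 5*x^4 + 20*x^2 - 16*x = (x - 1)*(x^4 - 4*x^3 - 4*x^2 + 16*x) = (x - 4)*(x - 1)*(x^3 - 4*x) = x*(x - 4)*(x - 1)*(x^2 - 4) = x*(x - 4)*(x - 1)*(x + 2)*(x - 2)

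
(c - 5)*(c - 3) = c^2 - 8*c + 15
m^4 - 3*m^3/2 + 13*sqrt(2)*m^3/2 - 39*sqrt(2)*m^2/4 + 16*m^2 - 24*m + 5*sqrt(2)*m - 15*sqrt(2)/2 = (m - 3/2)*(m + sqrt(2)/2)*(m + sqrt(2))*(m + 5*sqrt(2))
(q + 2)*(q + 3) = q^2 + 5*q + 6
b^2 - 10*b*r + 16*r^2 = (b - 8*r)*(b - 2*r)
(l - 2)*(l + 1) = l^2 - l - 2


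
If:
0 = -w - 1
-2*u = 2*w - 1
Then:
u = 3/2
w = -1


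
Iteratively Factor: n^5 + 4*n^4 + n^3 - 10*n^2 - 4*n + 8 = (n + 2)*(n^4 + 2*n^3 - 3*n^2 - 4*n + 4) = (n + 2)^2*(n^3 - 3*n + 2) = (n - 1)*(n + 2)^2*(n^2 + n - 2) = (n - 1)^2*(n + 2)^2*(n + 2)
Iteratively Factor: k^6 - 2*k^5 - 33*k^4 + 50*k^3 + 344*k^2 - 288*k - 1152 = (k + 4)*(k^5 - 6*k^4 - 9*k^3 + 86*k^2 - 288) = (k + 2)*(k + 4)*(k^4 - 8*k^3 + 7*k^2 + 72*k - 144) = (k - 4)*(k + 2)*(k + 4)*(k^3 - 4*k^2 - 9*k + 36) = (k - 4)^2*(k + 2)*(k + 4)*(k^2 - 9) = (k - 4)^2*(k + 2)*(k + 3)*(k + 4)*(k - 3)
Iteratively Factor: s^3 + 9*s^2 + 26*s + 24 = (s + 2)*(s^2 + 7*s + 12) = (s + 2)*(s + 3)*(s + 4)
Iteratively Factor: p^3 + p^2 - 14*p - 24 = (p + 3)*(p^2 - 2*p - 8) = (p - 4)*(p + 3)*(p + 2)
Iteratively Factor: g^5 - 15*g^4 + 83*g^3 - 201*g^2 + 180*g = (g - 3)*(g^4 - 12*g^3 + 47*g^2 - 60*g) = (g - 4)*(g - 3)*(g^3 - 8*g^2 + 15*g) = (g - 4)*(g - 3)^2*(g^2 - 5*g) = g*(g - 4)*(g - 3)^2*(g - 5)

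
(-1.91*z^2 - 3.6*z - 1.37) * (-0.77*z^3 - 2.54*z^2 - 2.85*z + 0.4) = 1.4707*z^5 + 7.6234*z^4 + 15.6424*z^3 + 12.9758*z^2 + 2.4645*z - 0.548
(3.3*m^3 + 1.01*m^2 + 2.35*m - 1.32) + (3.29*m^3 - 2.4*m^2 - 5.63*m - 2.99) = 6.59*m^3 - 1.39*m^2 - 3.28*m - 4.31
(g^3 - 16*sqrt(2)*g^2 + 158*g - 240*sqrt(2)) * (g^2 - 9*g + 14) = g^5 - 16*sqrt(2)*g^4 - 9*g^4 + 172*g^3 + 144*sqrt(2)*g^3 - 1422*g^2 - 464*sqrt(2)*g^2 + 2212*g + 2160*sqrt(2)*g - 3360*sqrt(2)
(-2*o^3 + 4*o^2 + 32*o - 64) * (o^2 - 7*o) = -2*o^5 + 18*o^4 + 4*o^3 - 288*o^2 + 448*o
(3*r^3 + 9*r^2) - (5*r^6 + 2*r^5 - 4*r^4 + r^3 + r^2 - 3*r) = -5*r^6 - 2*r^5 + 4*r^4 + 2*r^3 + 8*r^2 + 3*r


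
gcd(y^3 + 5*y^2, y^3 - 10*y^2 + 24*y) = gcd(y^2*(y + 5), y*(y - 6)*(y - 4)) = y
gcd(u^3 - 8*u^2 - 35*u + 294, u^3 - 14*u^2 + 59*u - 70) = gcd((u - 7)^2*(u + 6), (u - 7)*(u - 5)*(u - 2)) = u - 7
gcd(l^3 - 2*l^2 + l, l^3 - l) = l^2 - l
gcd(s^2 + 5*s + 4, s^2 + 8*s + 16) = s + 4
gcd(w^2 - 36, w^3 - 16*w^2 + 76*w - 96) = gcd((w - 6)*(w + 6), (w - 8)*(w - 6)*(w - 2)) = w - 6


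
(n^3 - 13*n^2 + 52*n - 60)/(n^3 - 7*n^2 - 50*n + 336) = (n^2 - 7*n + 10)/(n^2 - n - 56)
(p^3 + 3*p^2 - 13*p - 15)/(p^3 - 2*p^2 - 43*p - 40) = (p - 3)/(p - 8)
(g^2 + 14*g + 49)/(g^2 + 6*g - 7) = (g + 7)/(g - 1)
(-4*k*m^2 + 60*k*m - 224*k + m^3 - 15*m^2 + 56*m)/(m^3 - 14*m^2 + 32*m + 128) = (-4*k*m + 28*k + m^2 - 7*m)/(m^2 - 6*m - 16)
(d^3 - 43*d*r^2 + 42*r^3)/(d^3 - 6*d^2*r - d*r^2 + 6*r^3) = (d + 7*r)/(d + r)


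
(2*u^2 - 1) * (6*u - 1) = 12*u^3 - 2*u^2 - 6*u + 1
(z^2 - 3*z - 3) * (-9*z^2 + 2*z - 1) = -9*z^4 + 29*z^3 + 20*z^2 - 3*z + 3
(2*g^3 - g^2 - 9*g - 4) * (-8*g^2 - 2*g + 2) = -16*g^5 + 4*g^4 + 78*g^3 + 48*g^2 - 10*g - 8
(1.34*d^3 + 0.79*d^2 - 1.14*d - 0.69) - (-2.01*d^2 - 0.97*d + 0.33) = 1.34*d^3 + 2.8*d^2 - 0.17*d - 1.02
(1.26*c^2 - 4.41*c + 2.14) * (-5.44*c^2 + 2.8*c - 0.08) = -6.8544*c^4 + 27.5184*c^3 - 24.0904*c^2 + 6.3448*c - 0.1712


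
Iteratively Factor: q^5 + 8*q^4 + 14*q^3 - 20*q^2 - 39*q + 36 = (q + 3)*(q^4 + 5*q^3 - q^2 - 17*q + 12) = (q - 1)*(q + 3)*(q^3 + 6*q^2 + 5*q - 12) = (q - 1)*(q + 3)^2*(q^2 + 3*q - 4) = (q - 1)^2*(q + 3)^2*(q + 4)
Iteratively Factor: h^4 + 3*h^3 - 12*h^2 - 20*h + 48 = (h + 3)*(h^3 - 12*h + 16) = (h - 2)*(h + 3)*(h^2 + 2*h - 8) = (h - 2)*(h + 3)*(h + 4)*(h - 2)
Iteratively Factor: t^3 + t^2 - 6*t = (t)*(t^2 + t - 6) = t*(t - 2)*(t + 3)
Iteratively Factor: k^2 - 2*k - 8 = (k + 2)*(k - 4)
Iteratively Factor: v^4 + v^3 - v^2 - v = (v + 1)*(v^3 - v) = v*(v + 1)*(v^2 - 1) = v*(v + 1)^2*(v - 1)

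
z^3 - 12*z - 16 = (z - 4)*(z + 2)^2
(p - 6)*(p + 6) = p^2 - 36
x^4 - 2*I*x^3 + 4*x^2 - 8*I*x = x*(x - 2*I)^2*(x + 2*I)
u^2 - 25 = (u - 5)*(u + 5)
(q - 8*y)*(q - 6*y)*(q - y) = q^3 - 15*q^2*y + 62*q*y^2 - 48*y^3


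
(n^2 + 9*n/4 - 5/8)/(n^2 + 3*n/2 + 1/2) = (8*n^2 + 18*n - 5)/(4*(2*n^2 + 3*n + 1))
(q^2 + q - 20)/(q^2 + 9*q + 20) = (q - 4)/(q + 4)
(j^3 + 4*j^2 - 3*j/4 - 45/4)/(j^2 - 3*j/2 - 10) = (2*j^2 + 3*j - 9)/(2*(j - 4))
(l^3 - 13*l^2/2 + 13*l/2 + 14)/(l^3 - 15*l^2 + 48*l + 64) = (l^2 - 15*l/2 + 14)/(l^2 - 16*l + 64)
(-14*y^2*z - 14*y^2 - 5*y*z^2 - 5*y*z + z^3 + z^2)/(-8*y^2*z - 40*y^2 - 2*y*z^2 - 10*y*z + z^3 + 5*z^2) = (7*y*z + 7*y - z^2 - z)/(4*y*z + 20*y - z^2 - 5*z)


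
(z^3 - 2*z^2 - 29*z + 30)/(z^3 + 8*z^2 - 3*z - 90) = (z^2 - 7*z + 6)/(z^2 + 3*z - 18)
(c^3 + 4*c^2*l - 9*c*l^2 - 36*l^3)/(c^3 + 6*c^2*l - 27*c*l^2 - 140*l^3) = (c^2 - 9*l^2)/(c^2 + 2*c*l - 35*l^2)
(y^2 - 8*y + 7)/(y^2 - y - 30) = (-y^2 + 8*y - 7)/(-y^2 + y + 30)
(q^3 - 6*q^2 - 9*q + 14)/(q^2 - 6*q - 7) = (q^2 + q - 2)/(q + 1)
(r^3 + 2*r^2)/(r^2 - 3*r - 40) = r^2*(r + 2)/(r^2 - 3*r - 40)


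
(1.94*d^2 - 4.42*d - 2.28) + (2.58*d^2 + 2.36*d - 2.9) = 4.52*d^2 - 2.06*d - 5.18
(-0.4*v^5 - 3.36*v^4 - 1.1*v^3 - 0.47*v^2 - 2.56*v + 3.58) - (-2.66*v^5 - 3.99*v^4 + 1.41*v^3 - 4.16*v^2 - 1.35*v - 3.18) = 2.26*v^5 + 0.63*v^4 - 2.51*v^3 + 3.69*v^2 - 1.21*v + 6.76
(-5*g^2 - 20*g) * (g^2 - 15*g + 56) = -5*g^4 + 55*g^3 + 20*g^2 - 1120*g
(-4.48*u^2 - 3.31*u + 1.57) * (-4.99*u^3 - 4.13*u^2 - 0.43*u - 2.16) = 22.3552*u^5 + 35.0193*u^4 + 7.7624*u^3 + 4.616*u^2 + 6.4745*u - 3.3912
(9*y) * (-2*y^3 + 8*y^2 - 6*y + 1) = -18*y^4 + 72*y^3 - 54*y^2 + 9*y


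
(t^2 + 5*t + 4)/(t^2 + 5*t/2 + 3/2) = 2*(t + 4)/(2*t + 3)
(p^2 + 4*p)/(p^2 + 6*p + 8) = p/(p + 2)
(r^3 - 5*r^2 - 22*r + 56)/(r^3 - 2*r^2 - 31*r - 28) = (r - 2)/(r + 1)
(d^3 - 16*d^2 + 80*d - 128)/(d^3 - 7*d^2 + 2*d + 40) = (d^2 - 12*d + 32)/(d^2 - 3*d - 10)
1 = 1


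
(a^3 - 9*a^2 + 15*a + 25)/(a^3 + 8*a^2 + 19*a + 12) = (a^2 - 10*a + 25)/(a^2 + 7*a + 12)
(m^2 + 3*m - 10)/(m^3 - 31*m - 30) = (m - 2)/(m^2 - 5*m - 6)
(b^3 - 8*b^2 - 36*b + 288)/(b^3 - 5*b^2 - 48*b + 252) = (b^2 - 2*b - 48)/(b^2 + b - 42)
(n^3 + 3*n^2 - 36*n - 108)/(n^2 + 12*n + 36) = (n^2 - 3*n - 18)/(n + 6)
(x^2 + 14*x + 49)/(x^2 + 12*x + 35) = (x + 7)/(x + 5)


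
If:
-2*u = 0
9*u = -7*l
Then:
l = 0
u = 0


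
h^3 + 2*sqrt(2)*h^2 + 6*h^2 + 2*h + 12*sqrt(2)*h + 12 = (h + 6)*(h + sqrt(2))^2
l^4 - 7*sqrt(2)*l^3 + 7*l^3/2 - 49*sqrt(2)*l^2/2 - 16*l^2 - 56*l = l*(l + 7/2)*(l - 8*sqrt(2))*(l + sqrt(2))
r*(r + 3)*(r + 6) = r^3 + 9*r^2 + 18*r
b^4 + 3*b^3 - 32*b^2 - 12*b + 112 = (b - 4)*(b - 2)*(b + 2)*(b + 7)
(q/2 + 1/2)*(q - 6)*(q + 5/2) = q^3/2 - 5*q^2/4 - 37*q/4 - 15/2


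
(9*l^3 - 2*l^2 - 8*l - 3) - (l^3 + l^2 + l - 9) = 8*l^3 - 3*l^2 - 9*l + 6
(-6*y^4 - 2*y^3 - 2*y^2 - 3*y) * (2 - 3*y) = 18*y^5 - 6*y^4 + 2*y^3 + 5*y^2 - 6*y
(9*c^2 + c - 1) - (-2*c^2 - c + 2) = 11*c^2 + 2*c - 3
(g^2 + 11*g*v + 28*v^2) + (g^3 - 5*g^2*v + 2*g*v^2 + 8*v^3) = g^3 - 5*g^2*v + g^2 + 2*g*v^2 + 11*g*v + 8*v^3 + 28*v^2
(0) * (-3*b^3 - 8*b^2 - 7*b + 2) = 0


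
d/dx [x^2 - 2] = 2*x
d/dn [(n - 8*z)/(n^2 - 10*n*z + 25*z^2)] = (n - 11*z)/(-n^3 + 15*n^2*z - 75*n*z^2 + 125*z^3)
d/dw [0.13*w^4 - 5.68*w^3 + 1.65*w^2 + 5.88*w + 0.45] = 0.52*w^3 - 17.04*w^2 + 3.3*w + 5.88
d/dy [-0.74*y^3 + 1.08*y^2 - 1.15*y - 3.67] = -2.22*y^2 + 2.16*y - 1.15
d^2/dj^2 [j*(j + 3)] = 2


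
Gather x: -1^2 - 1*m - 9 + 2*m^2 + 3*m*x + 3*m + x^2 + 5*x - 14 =2*m^2 + 2*m + x^2 + x*(3*m + 5) - 24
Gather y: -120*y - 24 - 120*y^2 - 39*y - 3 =-120*y^2 - 159*y - 27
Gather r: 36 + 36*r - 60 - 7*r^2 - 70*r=-7*r^2 - 34*r - 24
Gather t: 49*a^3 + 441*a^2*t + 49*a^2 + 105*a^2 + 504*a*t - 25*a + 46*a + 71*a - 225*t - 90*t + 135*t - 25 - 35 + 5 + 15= 49*a^3 + 154*a^2 + 92*a + t*(441*a^2 + 504*a - 180) - 40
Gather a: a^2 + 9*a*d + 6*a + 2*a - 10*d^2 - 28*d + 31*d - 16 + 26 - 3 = a^2 + a*(9*d + 8) - 10*d^2 + 3*d + 7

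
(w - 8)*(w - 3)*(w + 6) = w^3 - 5*w^2 - 42*w + 144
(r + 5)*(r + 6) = r^2 + 11*r + 30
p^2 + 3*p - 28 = (p - 4)*(p + 7)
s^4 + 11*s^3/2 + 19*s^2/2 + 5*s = s*(s + 1)*(s + 2)*(s + 5/2)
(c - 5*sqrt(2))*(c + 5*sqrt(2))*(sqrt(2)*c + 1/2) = sqrt(2)*c^3 + c^2/2 - 50*sqrt(2)*c - 25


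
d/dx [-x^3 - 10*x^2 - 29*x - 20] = -3*x^2 - 20*x - 29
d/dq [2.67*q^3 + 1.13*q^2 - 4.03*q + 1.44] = 8.01*q^2 + 2.26*q - 4.03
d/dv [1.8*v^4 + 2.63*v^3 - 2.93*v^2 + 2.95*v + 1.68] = 7.2*v^3 + 7.89*v^2 - 5.86*v + 2.95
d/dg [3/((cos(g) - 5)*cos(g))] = 3*(2*cos(g) - 5)*sin(g)/((cos(g) - 5)^2*cos(g)^2)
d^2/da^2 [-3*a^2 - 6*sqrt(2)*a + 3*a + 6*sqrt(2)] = -6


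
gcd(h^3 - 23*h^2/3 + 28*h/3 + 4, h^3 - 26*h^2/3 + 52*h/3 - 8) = h^2 - 8*h + 12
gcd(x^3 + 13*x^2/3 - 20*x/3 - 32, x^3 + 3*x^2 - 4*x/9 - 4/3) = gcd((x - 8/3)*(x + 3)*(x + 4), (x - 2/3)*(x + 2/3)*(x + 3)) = x + 3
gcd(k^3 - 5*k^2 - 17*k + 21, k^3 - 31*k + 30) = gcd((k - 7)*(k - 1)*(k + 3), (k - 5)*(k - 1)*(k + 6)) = k - 1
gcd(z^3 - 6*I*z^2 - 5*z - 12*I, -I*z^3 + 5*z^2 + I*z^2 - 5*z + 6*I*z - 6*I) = 1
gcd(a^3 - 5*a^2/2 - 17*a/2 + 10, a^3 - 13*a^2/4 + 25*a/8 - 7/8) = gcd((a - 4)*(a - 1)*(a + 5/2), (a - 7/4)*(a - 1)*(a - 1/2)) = a - 1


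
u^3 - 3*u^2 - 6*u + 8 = (u - 4)*(u - 1)*(u + 2)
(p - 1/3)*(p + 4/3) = p^2 + p - 4/9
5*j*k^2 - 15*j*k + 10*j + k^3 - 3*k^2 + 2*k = (5*j + k)*(k - 2)*(k - 1)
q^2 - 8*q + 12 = (q - 6)*(q - 2)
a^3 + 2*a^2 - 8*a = a*(a - 2)*(a + 4)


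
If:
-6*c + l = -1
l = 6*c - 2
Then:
No Solution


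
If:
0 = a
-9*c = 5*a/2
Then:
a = 0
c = 0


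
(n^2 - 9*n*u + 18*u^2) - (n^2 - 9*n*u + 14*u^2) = 4*u^2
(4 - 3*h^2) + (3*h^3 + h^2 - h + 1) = 3*h^3 - 2*h^2 - h + 5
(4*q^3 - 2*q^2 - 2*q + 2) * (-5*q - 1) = -20*q^4 + 6*q^3 + 12*q^2 - 8*q - 2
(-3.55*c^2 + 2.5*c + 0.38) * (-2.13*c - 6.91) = 7.5615*c^3 + 19.2055*c^2 - 18.0844*c - 2.6258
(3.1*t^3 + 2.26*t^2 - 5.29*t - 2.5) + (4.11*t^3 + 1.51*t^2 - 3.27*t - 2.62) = 7.21*t^3 + 3.77*t^2 - 8.56*t - 5.12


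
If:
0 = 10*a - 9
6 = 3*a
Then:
No Solution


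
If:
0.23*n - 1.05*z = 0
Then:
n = 4.56521739130435*z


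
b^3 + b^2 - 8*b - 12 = (b - 3)*(b + 2)^2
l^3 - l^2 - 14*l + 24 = (l - 3)*(l - 2)*(l + 4)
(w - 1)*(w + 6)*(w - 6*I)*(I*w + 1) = I*w^4 + 7*w^3 + 5*I*w^3 + 35*w^2 - 12*I*w^2 - 42*w - 30*I*w + 36*I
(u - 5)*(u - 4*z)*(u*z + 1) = u^3*z - 4*u^2*z^2 - 5*u^2*z + u^2 + 20*u*z^2 - 4*u*z - 5*u + 20*z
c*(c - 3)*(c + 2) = c^3 - c^2 - 6*c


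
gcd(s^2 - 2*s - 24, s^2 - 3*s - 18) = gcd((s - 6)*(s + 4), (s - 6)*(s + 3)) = s - 6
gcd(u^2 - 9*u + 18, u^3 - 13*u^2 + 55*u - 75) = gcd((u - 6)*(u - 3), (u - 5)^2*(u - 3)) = u - 3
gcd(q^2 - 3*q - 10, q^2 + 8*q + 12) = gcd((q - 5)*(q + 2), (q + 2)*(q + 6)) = q + 2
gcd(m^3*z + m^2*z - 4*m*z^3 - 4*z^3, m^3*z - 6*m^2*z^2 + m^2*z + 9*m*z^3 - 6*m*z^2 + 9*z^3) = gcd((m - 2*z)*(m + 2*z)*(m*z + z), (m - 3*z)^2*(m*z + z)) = m*z + z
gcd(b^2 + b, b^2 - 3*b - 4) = b + 1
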